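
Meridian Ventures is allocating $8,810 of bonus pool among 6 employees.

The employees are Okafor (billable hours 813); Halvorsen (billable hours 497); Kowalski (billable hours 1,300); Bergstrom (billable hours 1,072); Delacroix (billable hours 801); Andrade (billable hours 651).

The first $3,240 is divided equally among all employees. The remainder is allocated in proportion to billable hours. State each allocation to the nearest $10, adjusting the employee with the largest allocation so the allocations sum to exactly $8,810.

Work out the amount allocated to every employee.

Okafor: $1,420; Halvorsen: $1,080; Kowalski: $1,950; Bergstrom: $1,700; Delacroix: $1,410; Andrade: $1,250

First tranche $3,240 split equally: $540 each.
Remainder $5,570 by billable hours (total 5,134): Okafor 882.04 → $880; Halvorsen 539.21 → $540; Kowalski 1,410.40 → $1,410; Bergstrom 1,163.04 → $1,160; Delacroix 869.02 → $870; Andrade 706.29 → $710.
Totals: Okafor $540 + $880 = $1,420; Halvorsen $540 + $540 = $1,080; Kowalski $540 + $1,410 = $1,950; Bergstrom $540 + $1,160 = $1,700; Delacroix $540 + $870 = $1,410; Andrade $540 + $710 = $1,250.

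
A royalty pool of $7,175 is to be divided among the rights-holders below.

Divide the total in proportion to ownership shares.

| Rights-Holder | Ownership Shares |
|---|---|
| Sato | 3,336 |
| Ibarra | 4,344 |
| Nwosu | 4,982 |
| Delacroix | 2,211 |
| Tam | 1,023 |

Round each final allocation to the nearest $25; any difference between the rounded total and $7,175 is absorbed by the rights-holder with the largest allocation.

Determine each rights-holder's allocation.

Sato: $1,500 | Ibarra: $1,950 | Nwosu: $2,275 | Delacroix: $1,000 | Tam: $450

Sum of ownership shares: 15,896.
Unrounded shares: Sato 3,336/15,896 × $7,175 = 1,505.78; Ibarra 4,344/15,896 × $7,175 = 1,960.76; Nwosu 4,982/15,896 × $7,175 = 2,248.73; Delacroix 2,211/15,896 × $7,175 = 997.98; Tam 1,023/15,896 × $7,175 = 461.75.
Rounded to nearest $25: Sato $1,500; Ibarra $1,950; Nwosu $2,250; Delacroix $1,000; Tam $450. Sum = $7,150.
Difference $7,175 − $7,150 = +$25 applied to largest allocation (Nwosu): Nwosu becomes $2,275.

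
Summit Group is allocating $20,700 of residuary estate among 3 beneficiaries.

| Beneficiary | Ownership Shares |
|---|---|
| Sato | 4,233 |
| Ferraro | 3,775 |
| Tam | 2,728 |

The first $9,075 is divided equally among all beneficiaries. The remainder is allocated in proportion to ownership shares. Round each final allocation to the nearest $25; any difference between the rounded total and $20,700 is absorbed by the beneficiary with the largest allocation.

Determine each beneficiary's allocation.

First tranche $9,075 split equally: $3,025 each.
Remainder $11,625 by ownership shares (total 10,736): Sato 4,583.52 → $4,575; Ferraro 4,087.59 → $4,100; Tam 2,953.89 → $2,950.
Totals: Sato $3,025 + $4,575 = $7,600; Ferraro $3,025 + $4,100 = $7,125; Tam $3,025 + $2,950 = $5,975.

Sato: $7,600 | Ferraro: $7,125 | Tam: $5,975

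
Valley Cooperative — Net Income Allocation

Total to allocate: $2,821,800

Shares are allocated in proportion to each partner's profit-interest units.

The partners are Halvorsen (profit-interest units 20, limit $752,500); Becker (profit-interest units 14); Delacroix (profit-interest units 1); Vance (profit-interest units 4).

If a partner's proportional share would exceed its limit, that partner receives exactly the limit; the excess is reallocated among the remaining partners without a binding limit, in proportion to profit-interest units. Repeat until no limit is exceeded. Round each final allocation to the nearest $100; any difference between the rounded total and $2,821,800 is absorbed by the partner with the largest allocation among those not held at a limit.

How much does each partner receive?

Halvorsen: $752,500 | Becker: $1,524,800 | Delacroix: $108,900 | Vance: $435,600

Total profit-interest units = 39.
Pro-rata shares before constraints: Halvorsen 1,447,076.92; Becker 1,012,953.85; Delacroix 72,353.85; Vance 289,415.38.
Held at cap: Halvorsen ($752,500); residual $2,069,300 reallocated over remaining profit-interest units 19.
Shares after redistribution: Becker 1,524,747.37 → $1,524,700; Delacroix 108,910.53 → $108,900; Vance 435,642.11 → $435,600.
Rounding difference +$100 applied to Becker → $1,524,800.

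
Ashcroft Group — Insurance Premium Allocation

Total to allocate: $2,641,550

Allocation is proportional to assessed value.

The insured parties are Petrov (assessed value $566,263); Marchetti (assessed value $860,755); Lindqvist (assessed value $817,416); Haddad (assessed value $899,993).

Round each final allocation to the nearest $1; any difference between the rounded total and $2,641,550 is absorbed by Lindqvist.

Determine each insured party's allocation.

Sum of assessed value: 3,144,427.
Unrounded shares: Petrov 566,263/3,144,427 × $2,641,550 = 475,702.58; Marchetti 860,755/3,144,427 × $2,641,550 = 723,097.52; Lindqvist 817,416/3,144,427 × $2,641,550 = 686,689.57; Haddad 899,993/3,144,427 × $2,641,550 = 756,060.33.
After rounding ($1): Petrov $475,703; Marchetti $723,098; Lindqvist $686,690; Haddad $756,060. Sum = $2,641,551.
Difference $2,641,550 − $2,641,551 = −$1 applied to Lindqvist: Lindqvist becomes $686,689.

Petrov: $475,703 · Marchetti: $723,098 · Lindqvist: $686,689 · Haddad: $756,060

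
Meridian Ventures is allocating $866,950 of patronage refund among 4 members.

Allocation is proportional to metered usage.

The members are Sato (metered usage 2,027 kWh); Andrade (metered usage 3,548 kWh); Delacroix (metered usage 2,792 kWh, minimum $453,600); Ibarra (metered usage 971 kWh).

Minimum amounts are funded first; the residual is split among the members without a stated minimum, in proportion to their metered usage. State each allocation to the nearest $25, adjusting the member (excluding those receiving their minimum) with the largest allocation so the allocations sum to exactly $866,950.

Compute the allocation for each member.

Fund the minimums — Delacroix $453,600. Remaining pool $413,350.
Remaining pool split over remaining metered usage 6,546: Sato 127,995.79 → $128,000; Andrade 224,039.99 → $224,050; Ibarra 61,314.21 → $61,325.
Rounding difference −$25 applied to Andrade → $224,025.

Sato: $128,000; Andrade: $224,025; Delacroix: $453,600; Ibarra: $61,325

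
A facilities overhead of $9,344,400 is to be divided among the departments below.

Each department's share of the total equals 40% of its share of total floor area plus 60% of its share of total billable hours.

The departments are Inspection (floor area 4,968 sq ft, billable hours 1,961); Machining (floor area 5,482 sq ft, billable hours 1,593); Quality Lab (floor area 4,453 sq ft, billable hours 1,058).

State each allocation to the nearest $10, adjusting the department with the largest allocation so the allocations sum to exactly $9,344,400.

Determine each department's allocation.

Floor area total 14,903; billable hours total 4,612.
Composite weights (40% floor area + 60% billable hours): Inspection 0.3885; Machining 0.3544; Quality Lab 0.2572.
Pro-rata amounts: Inspection 3,629,919.70; Machining 3,311,469.76; Quality Lab 2,403,010.54.
Rounded to nearest $10: Inspection $3,629,920; Machining $3,311,470; Quality Lab $2,403,010. Sum = $9,344,400.
Rounded total matches; no reconciliation needed.

Inspection: $3,629,920 | Machining: $3,311,470 | Quality Lab: $2,403,010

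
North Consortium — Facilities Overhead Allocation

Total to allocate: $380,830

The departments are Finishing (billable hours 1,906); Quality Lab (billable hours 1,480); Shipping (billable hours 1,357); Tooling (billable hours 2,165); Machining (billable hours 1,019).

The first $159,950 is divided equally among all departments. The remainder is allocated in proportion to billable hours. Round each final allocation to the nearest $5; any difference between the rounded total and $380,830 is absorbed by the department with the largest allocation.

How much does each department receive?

First tranche $159,950 split equally: $31,990 each.
Remainder $220,880 by billable hours (total 7,927): Finishing 53,109.28 → $53,110; Quality Lab 41,239.11 → $41,240; Shipping 37,811.80 → $37,810; Tooling 60,326.13 → $60,325; Machining 28,393.68 → $28,395.
Totals: Finishing $31,990 + $53,110 = $85,100; Quality Lab $31,990 + $41,240 = $73,230; Shipping $31,990 + $37,810 = $69,800; Tooling $31,990 + $60,325 = $92,315; Machining $31,990 + $28,395 = $60,385.

Finishing: $85,100; Quality Lab: $73,230; Shipping: $69,800; Tooling: $92,315; Machining: $60,385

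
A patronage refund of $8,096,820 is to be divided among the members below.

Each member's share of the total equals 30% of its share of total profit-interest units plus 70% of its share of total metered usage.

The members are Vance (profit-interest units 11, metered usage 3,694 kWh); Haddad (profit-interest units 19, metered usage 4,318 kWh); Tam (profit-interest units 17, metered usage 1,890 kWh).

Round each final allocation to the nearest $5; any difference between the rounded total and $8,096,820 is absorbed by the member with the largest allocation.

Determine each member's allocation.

Profit-interest units total 47; metered usage total 9,902.
Combined weights (30% profit-interest units + 70% metered usage): Vance 0.3314; Haddad 0.4265; Tam 0.2421.
Raw shares: Vance 2,682,896.93; Haddad 3,453,520.93; Tam 1,960,402.14.
Rounded to nearest $5: Vance $2,682,895; Haddad $3,453,520; Tam $1,960,400. Sum = $8,096,815.
Difference $8,096,820 − $8,096,815 = +$5 applied to largest allocation (Haddad): Haddad becomes $3,453,525.

Vance: $2,682,895 | Haddad: $3,453,525 | Tam: $1,960,400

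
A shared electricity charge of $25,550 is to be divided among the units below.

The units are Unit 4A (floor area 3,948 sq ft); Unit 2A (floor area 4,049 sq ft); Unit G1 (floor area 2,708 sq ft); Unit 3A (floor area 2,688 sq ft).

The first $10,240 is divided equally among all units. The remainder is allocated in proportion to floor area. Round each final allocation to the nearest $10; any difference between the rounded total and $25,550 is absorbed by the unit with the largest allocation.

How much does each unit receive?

$10,240 shared equally gives $2,560 per unit.
Remainder $15,310 by floor area (total 13,393): Unit 4A 4,513.09 → $4,510; Unit 2A 4,628.55 → $4,630; Unit G1 3,095.61 → $3,100; Unit 3A 3,072.75 → $3,070.
Totals: Unit 4A $2,560 + $4,510 = $7,070; Unit 2A $2,560 + $4,630 = $7,190; Unit G1 $2,560 + $3,100 = $5,660; Unit 3A $2,560 + $3,070 = $5,630.

Unit 4A: $7,070 | Unit 2A: $7,190 | Unit G1: $5,660 | Unit 3A: $5,630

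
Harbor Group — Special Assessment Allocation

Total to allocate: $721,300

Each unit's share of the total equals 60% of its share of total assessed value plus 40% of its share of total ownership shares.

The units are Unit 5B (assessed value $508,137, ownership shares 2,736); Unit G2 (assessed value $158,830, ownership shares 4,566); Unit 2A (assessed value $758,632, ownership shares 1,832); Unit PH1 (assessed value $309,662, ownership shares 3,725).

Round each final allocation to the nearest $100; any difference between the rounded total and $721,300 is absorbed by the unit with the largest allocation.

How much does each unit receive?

Unit 5B: $188,100; Unit G2: $142,100; Unit 2A: $230,300; Unit PH1: $160,800

Totals — assessed value 1,735,261, ownership shares 12,859.
Blended shares (60% assessed value + 40% ownership shares): Unit 5B 0.2608; Unit G2 0.1970; Unit 2A 0.3193; Unit PH1 0.2229.
Proportional shares: Unit 5B 188,119.29; Unit G2 142,061.01; Unit 2A 230,310.36; Unit PH1 160,809.34.
At nearest $100: Unit 5B $188,100; Unit G2 $142,100; Unit 2A $230,300; Unit PH1 $160,800. Sum = $721,300.
Rounded total matches; no reconciliation needed.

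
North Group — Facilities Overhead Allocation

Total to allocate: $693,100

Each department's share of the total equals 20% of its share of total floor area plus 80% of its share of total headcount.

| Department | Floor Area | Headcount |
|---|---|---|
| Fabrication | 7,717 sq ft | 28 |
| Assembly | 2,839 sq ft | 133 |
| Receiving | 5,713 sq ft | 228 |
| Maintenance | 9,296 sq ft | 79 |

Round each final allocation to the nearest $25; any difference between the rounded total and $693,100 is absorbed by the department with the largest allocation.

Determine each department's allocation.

Totals — floor area 25,565, headcount 468.
Blended shares (20% floor area + 80% headcount): Fabrication 0.1082; Assembly 0.2496; Receiving 0.4344; Maintenance 0.2078.
Raw shares: Fabrication 75,017.57; Assembly 172,970.37; Receiving 301,108.64; Maintenance 144,003.42.
Rounded to nearest $25: Fabrication $75,025; Assembly $172,975; Receiving $301,100; Maintenance $144,000. Sum = $693,100.
Sum already equals the total — no adjustment.

Fabrication: $75,025; Assembly: $172,975; Receiving: $301,100; Maintenance: $144,000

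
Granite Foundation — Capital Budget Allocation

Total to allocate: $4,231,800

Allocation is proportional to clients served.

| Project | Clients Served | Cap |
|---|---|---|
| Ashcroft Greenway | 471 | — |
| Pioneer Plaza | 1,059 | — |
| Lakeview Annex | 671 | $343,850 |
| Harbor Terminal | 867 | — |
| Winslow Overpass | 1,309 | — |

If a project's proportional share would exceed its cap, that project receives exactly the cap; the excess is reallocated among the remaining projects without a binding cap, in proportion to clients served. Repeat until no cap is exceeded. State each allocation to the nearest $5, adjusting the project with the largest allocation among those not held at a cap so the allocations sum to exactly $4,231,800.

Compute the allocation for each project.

Ashcroft Greenway: $494,125; Pioneer Plaza: $1,110,995; Lakeview Annex: $343,850; Harbor Terminal: $909,565; Winslow Overpass: $1,373,265

Combined clients served = 4,377.
Proportional shares (ignoring caps): Ashcroft Greenway 455,375.33; Pioneer Plaza 1,023,869.36; Lakeview Annex 648,740.64; Harbor Terminal 838,238.66; Winslow Overpass 1,265,576.01.
Capped: Lakeview Annex ($343,850); balance $3,887,950 reallocated over remaining clients served 3,706.
Remaining shares: Ashcroft Greenway 494,124.24 → $494,125; Pioneer Plaza 1,110,992.73 → $1,110,995; Harbor Terminal 909,566.28 → $909,565; Winslow Overpass 1,373,266.74 → $1,373,265.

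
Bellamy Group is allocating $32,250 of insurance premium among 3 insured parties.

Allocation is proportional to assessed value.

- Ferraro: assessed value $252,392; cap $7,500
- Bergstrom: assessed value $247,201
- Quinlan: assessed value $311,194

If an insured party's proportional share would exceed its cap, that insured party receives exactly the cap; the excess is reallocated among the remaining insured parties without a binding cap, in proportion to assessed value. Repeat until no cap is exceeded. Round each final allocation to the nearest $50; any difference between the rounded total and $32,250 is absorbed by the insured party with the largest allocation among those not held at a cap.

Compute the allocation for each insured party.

Ferraro: $7,500 | Bergstrom: $10,950 | Quinlan: $13,800

Total assessed value = 810,787.
Pro-rata shares before constraints: Ferraro 10,039.19; Bergstrom 9,832.71; Quinlan 12,378.10.
Held at cap: Ferraro ($7,500); residual $24,750 reallocated over remaining assessed value 558,395.
Redistributed shares: Bergstrom 10,956.80 → $10,950; Quinlan 13,793.20 → $13,800.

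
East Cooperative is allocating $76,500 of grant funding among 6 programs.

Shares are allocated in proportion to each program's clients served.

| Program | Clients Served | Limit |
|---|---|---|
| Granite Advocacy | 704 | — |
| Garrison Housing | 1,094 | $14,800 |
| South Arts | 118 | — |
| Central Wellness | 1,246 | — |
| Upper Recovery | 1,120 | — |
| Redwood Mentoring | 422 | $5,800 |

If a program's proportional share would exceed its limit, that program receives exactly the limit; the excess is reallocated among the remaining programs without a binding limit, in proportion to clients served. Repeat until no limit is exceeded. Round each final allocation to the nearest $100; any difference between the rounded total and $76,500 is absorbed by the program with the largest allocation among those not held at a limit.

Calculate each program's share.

Granite Advocacy: $12,300 · Garrison Housing: $14,800 · South Arts: $2,100 · Central Wellness: $21,900 · Upper Recovery: $19,600 · Redwood Mentoring: $5,800

Clients served total: 4,704.
Unconstrained shares: Granite Advocacy 11,448.98; Garrison Housing 17,791.45; South Arts 1,919.01; Central Wellness 20,263.39; Upper Recovery 18,214.29; Redwood Mentoring 6,862.88.
Capped: Garrison Housing ($14,800), Redwood Mentoring ($5,800); residual $55,900 reallocated over remaining clients served 3,188.
Remaining shares: Granite Advocacy 12,344.29 → $12,300; South Arts 2,069.07 → $2,100; Central Wellness 21,847.99 → $21,800; Upper Recovery 19,638.64 → $19,600.
Rounding difference +$100 applied to Central Wellness → $21,900.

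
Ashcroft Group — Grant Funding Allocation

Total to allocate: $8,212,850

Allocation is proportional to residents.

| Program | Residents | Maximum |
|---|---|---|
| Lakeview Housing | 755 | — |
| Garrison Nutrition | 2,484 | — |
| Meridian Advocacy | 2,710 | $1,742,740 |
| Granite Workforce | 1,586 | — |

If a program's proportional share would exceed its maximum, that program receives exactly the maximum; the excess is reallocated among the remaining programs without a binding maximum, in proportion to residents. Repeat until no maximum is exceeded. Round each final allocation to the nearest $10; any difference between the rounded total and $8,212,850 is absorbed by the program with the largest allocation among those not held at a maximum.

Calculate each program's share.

Lakeview Housing: $1,012,420; Garrison Nutrition: $3,330,930; Meridian Advocacy: $1,742,740; Granite Workforce: $2,126,760

Total residents = 7,535.
Proportional shares (ignoring caps): Lakeview Housing 822,919.94; Garrison Nutrition 2,707,461.10; Meridian Advocacy 2,953,792.10; Granite Workforce 1,728,676.85.
Capped: Meridian Advocacy ($1,742,740); remaining pool $6,470,110 reallocated over remaining residents 4,825.
Remaining shares: Lakeview Housing 1,012,421.36 → $1,012,420; Garrison Nutrition 3,330,933.31 → $3,330,930; Granite Workforce 2,126,755.33 → $2,126,760.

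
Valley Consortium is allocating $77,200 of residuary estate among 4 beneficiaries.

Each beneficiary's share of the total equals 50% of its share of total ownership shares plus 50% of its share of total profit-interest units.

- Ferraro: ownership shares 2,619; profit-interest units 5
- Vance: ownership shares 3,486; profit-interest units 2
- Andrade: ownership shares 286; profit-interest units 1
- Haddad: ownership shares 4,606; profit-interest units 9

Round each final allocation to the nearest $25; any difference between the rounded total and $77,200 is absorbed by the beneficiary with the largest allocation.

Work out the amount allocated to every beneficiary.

Ferraro: $20,550 · Vance: $16,775 · Andrade: $3,275 · Haddad: $36,600

Totals — ownership shares 10,997, profit-interest units 17.
Combined weights (50% ownership shares + 50% profit-interest units): Ferraro 0.2661; Vance 0.2173; Andrade 0.0424; Haddad 0.4741.
Pro-rata amounts: Ferraro 20,545.76; Vance 16,777.20; Andrade 3,274.46; Haddad 36,602.58.
After rounding ($25): Ferraro $20,550; Vance $16,775; Andrade $3,275; Haddad $36,600. Sum = $77,200.
Rounded total matches; no reconciliation needed.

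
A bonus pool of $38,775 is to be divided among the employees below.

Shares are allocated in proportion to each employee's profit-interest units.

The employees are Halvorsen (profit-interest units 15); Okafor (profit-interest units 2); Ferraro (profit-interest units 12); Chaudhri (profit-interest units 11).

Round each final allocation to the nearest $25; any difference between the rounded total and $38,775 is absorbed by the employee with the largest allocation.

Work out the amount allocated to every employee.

Halvorsen: $14,525 | Okafor: $1,950 | Ferraro: $11,625 | Chaudhri: $10,675

Combined profit-interest units = 40.
Unrounded shares: Halvorsen 15/40 × $38,775 = 14,540.62; Okafor 2/40 × $38,775 = 1,938.75; Ferraro 12/40 × $38,775 = 11,632.50; Chaudhri 11/40 × $38,775 = 10,663.12.
After rounding ($25): Halvorsen $14,550; Okafor $1,950; Ferraro $11,625; Chaudhri $10,675. Sum = $38,800.
Difference $38,775 − $38,800 = −$25 applied to largest allocation (Halvorsen): Halvorsen becomes $14,525.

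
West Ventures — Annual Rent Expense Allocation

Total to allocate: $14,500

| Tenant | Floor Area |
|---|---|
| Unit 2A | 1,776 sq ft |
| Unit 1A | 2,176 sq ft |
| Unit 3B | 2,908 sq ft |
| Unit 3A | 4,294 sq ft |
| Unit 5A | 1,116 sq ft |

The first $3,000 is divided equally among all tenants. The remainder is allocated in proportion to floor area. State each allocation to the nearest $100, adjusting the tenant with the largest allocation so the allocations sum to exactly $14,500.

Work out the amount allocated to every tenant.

First tranche $3,000 split equally: $600 each.
Remainder $11,500 by floor area (total 12,270): Unit 2A 1,664.55 → $1,700; Unit 1A 2,039.45 → $2,000; Unit 3B 2,725.51 → $2,700; Unit 3A 4,024.53 → $4,000; Unit 5A 1,045.97 → $1,000.
Rounding difference +$100 on remainder applied to Unit 3A.
Totals: Unit 2A $600 + $1,700 = $2,300; Unit 1A $600 + $2,000 = $2,600; Unit 3B $600 + $2,700 = $3,300; Unit 3A $600 + $4,100 = $4,700; Unit 5A $600 + $1,000 = $1,600.

Unit 2A: $2,300 | Unit 1A: $2,600 | Unit 3B: $3,300 | Unit 3A: $4,700 | Unit 5A: $1,600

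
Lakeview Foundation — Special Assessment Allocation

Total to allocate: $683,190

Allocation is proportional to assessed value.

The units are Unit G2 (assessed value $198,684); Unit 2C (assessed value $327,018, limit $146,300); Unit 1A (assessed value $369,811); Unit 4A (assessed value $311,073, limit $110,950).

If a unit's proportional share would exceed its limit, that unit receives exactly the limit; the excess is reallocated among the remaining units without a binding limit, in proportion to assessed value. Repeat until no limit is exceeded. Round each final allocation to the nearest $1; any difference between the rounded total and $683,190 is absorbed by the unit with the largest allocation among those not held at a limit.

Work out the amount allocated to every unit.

Sum of assessed value: 1,206,586.
Unconstrained shares: Unit G2 112,498.34; Unit 2C 185,163.29; Unit 1A 209,393.43; Unit 4A 176,134.95.
Held at cap: Unit 2C ($146,300), Unit 4A ($110,950); remaining pool $425,940 reallocated over remaining assessed value 568,495.
Redistributed shares: Unit G2 148,862.28 → $148,862; Unit 1A 277,077.72 → $277,078.

Unit G2: $148,862 | Unit 2C: $146,300 | Unit 1A: $277,078 | Unit 4A: $110,950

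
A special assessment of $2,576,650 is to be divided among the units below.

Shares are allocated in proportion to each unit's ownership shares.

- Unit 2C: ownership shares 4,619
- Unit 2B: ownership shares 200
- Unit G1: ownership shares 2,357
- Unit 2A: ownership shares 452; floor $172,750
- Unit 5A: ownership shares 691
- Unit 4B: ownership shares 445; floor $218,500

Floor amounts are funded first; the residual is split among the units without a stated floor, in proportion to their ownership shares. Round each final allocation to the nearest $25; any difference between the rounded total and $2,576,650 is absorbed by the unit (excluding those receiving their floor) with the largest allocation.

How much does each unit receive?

Minimums first: Unit 2A $172,750; Unit 4B $218,500. Residual $2,185,400.
Residual split over remaining ownership shares 7,867: Unit 2C 1,283,127.32 → $1,283,125; Unit 2B 55,558.66 → $55,550; Unit G1 654,758.84 → $654,750; Unit 5A 191,955.18 → $191,950.
Rounding difference +$25 applied to Unit 2C → $1,283,150.

Unit 2C: $1,283,150 | Unit 2B: $55,550 | Unit G1: $654,750 | Unit 2A: $172,750 | Unit 5A: $191,950 | Unit 4B: $218,500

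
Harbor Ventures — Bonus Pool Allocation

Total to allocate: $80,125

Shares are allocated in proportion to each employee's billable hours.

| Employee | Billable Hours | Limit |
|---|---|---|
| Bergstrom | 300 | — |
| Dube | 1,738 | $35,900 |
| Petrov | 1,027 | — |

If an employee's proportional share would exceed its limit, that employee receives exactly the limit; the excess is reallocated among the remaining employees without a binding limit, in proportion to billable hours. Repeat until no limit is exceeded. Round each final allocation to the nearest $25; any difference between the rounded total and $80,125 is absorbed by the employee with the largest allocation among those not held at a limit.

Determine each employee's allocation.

Bergstrom: $10,000; Dube: $35,900; Petrov: $34,225

Sum of billable hours: 3,065.
Unconstrained shares: Bergstrom 7,842.58; Dube 45,434.67; Petrov 26,847.76.
Held at cap: Dube ($35,900); remaining pool $44,225 reallocated over remaining billable hours 1,327.
Remaining shares: Bergstrom 9,998.12 → $10,000; Petrov 34,226.88 → $34,225.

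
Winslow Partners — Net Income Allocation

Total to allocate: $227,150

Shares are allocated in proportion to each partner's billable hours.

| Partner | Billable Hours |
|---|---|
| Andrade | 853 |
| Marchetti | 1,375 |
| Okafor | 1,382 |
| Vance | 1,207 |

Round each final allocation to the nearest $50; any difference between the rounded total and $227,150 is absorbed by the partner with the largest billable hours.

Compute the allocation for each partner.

Billable hours total: 4,817.
Unrounded shares: Andrade 853/4,817 × $227,150 = 40,223.99; Marchetti 1,375/4,817 × $227,150 = 64,839.37; Okafor 1,382/4,817 × $227,150 = 65,169.46; Vance 1,207/4,817 × $227,150 = 56,917.18.
After rounding ($50): Andrade $40,200; Marchetti $64,850; Okafor $65,150; Vance $56,900. Sum = $227,100.
Difference $227,150 − $227,100 = +$50 applied to largest billable hours (Okafor): Okafor becomes $65,200.

Andrade: $40,200 · Marchetti: $64,850 · Okafor: $65,200 · Vance: $56,900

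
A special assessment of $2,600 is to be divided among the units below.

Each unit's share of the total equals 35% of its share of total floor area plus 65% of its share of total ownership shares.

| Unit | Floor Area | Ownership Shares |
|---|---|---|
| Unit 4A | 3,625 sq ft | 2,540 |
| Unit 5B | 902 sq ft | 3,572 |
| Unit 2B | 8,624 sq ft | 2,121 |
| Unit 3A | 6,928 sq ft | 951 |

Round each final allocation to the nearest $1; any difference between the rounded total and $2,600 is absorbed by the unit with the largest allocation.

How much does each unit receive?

Totals — floor area 20,079, ownership shares 9,184.
Blended shares (35% floor area + 65% ownership shares): Unit 4A 0.2430; Unit 5B 0.2685; Unit 2B 0.3004; Unit 3A 0.1881.
Proportional shares: Unit 4A 631.69; Unit 5B 698.18; Unit 2B 781.15; Unit 3A 488.98.
Rounded to nearest $1: Unit 4A $632; Unit 5B $698; Unit 2B $781; Unit 3A $489. Sum = $2,600.
Sum already equals the total — no adjustment.

Unit 4A: $632; Unit 5B: $698; Unit 2B: $781; Unit 3A: $489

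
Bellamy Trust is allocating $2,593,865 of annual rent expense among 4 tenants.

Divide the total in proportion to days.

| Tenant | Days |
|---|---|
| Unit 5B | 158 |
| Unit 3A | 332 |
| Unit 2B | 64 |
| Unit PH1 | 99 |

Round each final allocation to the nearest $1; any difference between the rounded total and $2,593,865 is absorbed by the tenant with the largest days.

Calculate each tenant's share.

Unit 5B: $627,612; Unit 3A: $1,318,779; Unit 2B: $254,223; Unit PH1: $393,251

Combined days = 653.
Pro-rata amounts: Unit 5B 158/653 × $2,593,865 = 627,612.05; Unit 3A 332/653 × $2,593,865 = 1,318,779.75; Unit 2B 64/653 × $2,593,865 = 254,222.60; Unit PH1 99/653 × $2,593,865 = 393,250.59.
At nearest $1: Unit 5B $627,612; Unit 3A $1,318,780; Unit 2B $254,223; Unit PH1 $393,251. Sum = $2,593,866.
Difference $2,593,865 − $2,593,866 = −$1 applied to largest days (Unit 3A): Unit 3A becomes $1,318,779.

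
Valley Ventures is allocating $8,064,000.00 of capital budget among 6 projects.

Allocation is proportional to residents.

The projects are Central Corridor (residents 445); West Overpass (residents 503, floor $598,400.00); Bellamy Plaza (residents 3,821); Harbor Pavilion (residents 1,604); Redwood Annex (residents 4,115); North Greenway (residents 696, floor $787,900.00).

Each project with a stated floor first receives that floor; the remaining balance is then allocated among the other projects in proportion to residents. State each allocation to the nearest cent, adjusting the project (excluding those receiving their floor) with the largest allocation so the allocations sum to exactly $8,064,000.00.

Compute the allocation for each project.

Guaranteed amounts: West Overpass $598,400.00; North Greenway $787,900.00. Residual $6,677,700.00.
Residual split over remaining residents 9,985: Central Corridor 297,604.0561 → $297,604.06; Bellamy Plaza 2,555,382.2434 → $2,555,382.24; Harbor Pavilion 1,072,712.1482 → $1,072,712.15; Redwood Annex 2,752,001.5523 → $2,752,001.55.

Central Corridor: $297,604.06 | West Overpass: $598,400.00 | Bellamy Plaza: $2,555,382.24 | Harbor Pavilion: $1,072,712.15 | Redwood Annex: $2,752,001.55 | North Greenway: $787,900.00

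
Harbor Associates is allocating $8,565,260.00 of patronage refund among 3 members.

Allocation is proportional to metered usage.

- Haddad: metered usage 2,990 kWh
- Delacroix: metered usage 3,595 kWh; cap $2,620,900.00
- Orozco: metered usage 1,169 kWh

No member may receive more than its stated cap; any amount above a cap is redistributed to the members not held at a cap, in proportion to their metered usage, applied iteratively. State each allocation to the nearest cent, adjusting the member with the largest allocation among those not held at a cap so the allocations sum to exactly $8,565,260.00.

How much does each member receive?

Metered usage total: 7,754.
Proportional shares (ignoring caps): Haddad 3,302,827.8824; Delacroix 3,971,125.8318; Orozco 1,291,306.2858.
Cap binds for Delacroix ($2,620,900.00); residual $5,944,360.00 reallocated over remaining metered usage 4,159.
Remaining shares: Haddad 4,273,536.0423 → $4,273,536.04; Orozco 1,670,823.9577 → $1,670,823.96.

Haddad: $4,273,536.04 | Delacroix: $2,620,900.00 | Orozco: $1,670,823.96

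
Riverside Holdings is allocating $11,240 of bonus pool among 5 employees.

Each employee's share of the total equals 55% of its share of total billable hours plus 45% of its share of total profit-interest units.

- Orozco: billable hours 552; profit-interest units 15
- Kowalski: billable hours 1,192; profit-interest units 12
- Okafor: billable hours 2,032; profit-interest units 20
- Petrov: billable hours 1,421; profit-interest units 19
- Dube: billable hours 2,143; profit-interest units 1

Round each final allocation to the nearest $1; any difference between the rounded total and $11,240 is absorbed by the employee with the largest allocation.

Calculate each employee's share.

Orozco: $1,597 | Kowalski: $1,910 | Okafor: $3,222 | Petrov: $2,631 | Dube: $1,880

Totals — billable hours 7,340, profit-interest units 67.
Combined weights (55% billable hours + 45% profit-interest units): Orozco 0.1421; Kowalski 0.1699; Okafor 0.2866; Petrov 0.2341; Dube 0.1673.
Raw shares: Orozco 1,597.30; Kowalski 1,909.85; Okafor 3,221.27; Petrov 2,631.17; Dube 1,880.40.
At nearest $1: Orozco $1,597; Kowalski $1,910; Okafor $3,221; Petrov $2,631; Dube $1,880. Sum = $11,239.
Difference $11,240 − $11,239 = +$1 applied to largest allocation (Okafor): Okafor becomes $3,222.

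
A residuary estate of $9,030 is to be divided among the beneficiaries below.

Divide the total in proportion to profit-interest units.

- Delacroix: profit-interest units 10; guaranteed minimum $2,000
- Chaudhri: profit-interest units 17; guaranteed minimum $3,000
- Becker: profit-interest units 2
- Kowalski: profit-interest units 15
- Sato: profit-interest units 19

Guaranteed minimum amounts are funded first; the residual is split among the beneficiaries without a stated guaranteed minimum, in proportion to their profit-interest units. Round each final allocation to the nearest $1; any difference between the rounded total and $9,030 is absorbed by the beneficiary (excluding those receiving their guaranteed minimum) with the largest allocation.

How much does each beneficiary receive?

Guaranteed amounts: Delacroix $2,000; Chaudhri $3,000. Remaining pool $4,030.
Remaining pool split over remaining profit-interest units 36: Becker 223.89 → $224; Kowalski 1,679.17 → $1,679; Sato 2,126.94 → $2,127.

Delacroix: $2,000 · Chaudhri: $3,000 · Becker: $224 · Kowalski: $1,679 · Sato: $2,127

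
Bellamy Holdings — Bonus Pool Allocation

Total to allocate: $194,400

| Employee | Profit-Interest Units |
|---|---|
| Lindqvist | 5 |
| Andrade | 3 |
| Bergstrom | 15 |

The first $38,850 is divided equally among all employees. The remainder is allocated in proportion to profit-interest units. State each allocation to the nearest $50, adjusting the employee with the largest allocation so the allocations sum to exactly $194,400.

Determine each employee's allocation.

Lindqvist: $46,750; Andrade: $33,250; Bergstrom: $114,400

First tranche $38,850 split equally: $12,950 each.
Remainder $155,550 by profit-interest units (total 23): Lindqvist 33,815.22 → $33,800; Andrade 20,289.13 → $20,300; Bergstrom 101,445.65 → $101,450.
Totals: Lindqvist $12,950 + $33,800 = $46,750; Andrade $12,950 + $20,300 = $33,250; Bergstrom $12,950 + $101,450 = $114,400.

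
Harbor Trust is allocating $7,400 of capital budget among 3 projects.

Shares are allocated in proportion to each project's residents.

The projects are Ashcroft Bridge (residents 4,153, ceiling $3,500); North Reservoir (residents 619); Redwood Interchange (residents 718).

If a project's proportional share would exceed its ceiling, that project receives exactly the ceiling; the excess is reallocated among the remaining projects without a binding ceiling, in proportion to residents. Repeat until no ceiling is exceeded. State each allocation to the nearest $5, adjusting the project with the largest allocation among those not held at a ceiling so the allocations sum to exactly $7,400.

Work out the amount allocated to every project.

Total residents = 5,490.
Unconstrained shares: Ashcroft Bridge 5,597.85; North Reservoir 834.35; Redwood Interchange 967.80.
Held at cap: Ashcroft Bridge ($3,500); residual $3,900 reallocated over remaining residents 1,337.
Redistributed shares: North Reservoir 1,805.61 → $1,805; Redwood Interchange 2,094.39 → $2,095.

Ashcroft Bridge: $3,500 | North Reservoir: $1,805 | Redwood Interchange: $2,095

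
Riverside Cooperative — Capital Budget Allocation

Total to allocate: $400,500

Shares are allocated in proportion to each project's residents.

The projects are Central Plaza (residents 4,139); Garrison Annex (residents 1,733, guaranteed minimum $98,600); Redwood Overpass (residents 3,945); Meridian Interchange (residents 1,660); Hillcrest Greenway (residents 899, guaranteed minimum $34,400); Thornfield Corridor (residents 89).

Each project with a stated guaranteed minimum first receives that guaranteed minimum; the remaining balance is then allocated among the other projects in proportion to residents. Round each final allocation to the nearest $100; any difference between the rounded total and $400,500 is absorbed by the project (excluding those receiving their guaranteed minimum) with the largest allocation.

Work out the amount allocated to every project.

Fund the minimums — Garrison Annex $98,600; Hillcrest Greenway $34,400. Balance $267,500.
Balance split over remaining residents 9,833: Central Plaza 112,598.65 → $112,600; Redwood Overpass 107,321.01 → $107,300; Meridian Interchange 45,159.16 → $45,200; Thornfield Corridor 2,421.18 → $2,400.

Central Plaza: $112,600 | Garrison Annex: $98,600 | Redwood Overpass: $107,300 | Meridian Interchange: $45,200 | Hillcrest Greenway: $34,400 | Thornfield Corridor: $2,400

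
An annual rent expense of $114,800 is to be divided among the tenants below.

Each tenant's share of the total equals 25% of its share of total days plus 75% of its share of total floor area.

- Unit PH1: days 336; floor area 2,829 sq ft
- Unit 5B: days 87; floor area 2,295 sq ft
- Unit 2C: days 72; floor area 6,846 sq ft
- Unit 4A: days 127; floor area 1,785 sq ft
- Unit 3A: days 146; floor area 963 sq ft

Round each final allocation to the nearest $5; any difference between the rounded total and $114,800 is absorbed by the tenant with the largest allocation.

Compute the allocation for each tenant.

Totals — days 768, floor area 14,718.
Combined weights (25% days + 75% floor area): Unit PH1 0.2535; Unit 5B 0.1453; Unit 2C 0.3723; Unit 4A 0.1323; Unit 3A 0.0966.
Raw shares: Unit PH1 29,105.84; Unit 5B 16,676.88; Unit 2C 42,739.59; Unit 4A 15,188.18; Unit 3A 11,089.52.
After rounding ($5): Unit PH1 $29,105; Unit 5B $16,675; Unit 2C $42,740; Unit 4A $15,190; Unit 3A $11,090. Sum = $114,800.
Rounded total matches; no reconciliation needed.

Unit PH1: $29,105 | Unit 5B: $16,675 | Unit 2C: $42,740 | Unit 4A: $15,190 | Unit 3A: $11,090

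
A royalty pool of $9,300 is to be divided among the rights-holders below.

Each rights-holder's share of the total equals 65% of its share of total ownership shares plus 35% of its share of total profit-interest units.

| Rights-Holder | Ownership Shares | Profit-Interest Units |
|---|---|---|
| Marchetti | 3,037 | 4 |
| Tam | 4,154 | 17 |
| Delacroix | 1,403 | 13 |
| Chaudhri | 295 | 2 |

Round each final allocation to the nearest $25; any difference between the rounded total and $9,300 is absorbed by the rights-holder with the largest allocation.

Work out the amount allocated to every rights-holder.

Marchetti: $2,425 · Tam: $4,375 · Delacroix: $2,125 · Chaudhri: $375

Totals — ownership shares 8,889, profit-interest units 36.
Combined weights (65% ownership shares + 35% profit-interest units): Marchetti 0.2610; Tam 0.4690; Delacroix 0.2290; Chaudhri 0.0410.
Proportional shares: Marchetti 2,426.99; Tam 4,362.03; Delacroix 2,129.53; Chaudhri 381.45.
Rounded to nearest $25: Marchetti $2,425; Tam $4,350; Delacroix $2,125; Chaudhri $375. Sum = $9,275.
Difference $9,300 − $9,275 = +$25 applied to largest allocation (Tam): Tam becomes $4,375.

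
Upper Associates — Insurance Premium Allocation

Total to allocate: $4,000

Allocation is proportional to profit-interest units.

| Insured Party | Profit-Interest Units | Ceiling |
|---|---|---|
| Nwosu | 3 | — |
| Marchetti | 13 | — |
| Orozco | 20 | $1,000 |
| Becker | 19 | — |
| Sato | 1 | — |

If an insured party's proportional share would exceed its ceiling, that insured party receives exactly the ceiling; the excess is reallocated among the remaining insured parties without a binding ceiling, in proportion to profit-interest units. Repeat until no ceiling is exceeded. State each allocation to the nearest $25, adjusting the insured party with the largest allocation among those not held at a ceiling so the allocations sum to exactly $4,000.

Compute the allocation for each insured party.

Profit-interest units total: 56.
Proportional shares (ignoring caps): Nwosu 214.29; Marchetti 928.57; Orozco 1,428.57; Becker 1,357.14; Sato 71.43.
Held at cap: Orozco ($1,000); remaining pool $3,000 reallocated over remaining profit-interest units 36.
Remaining shares: Nwosu 250.00 → $250; Marchetti 1,083.33 → $1,075; Becker 1,583.33 → $1,575; Sato 83.33 → $75.
Rounding difference +$25 applied to Becker → $1,600.

Nwosu: $250 | Marchetti: $1,075 | Orozco: $1,000 | Becker: $1,600 | Sato: $75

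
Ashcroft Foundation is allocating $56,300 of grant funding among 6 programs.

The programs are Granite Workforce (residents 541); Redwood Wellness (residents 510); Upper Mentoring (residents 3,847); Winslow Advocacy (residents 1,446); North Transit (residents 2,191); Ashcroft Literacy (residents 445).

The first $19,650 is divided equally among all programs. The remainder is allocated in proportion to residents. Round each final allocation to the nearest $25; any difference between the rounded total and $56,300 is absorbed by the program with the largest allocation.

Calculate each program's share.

Granite Workforce: $5,475; Redwood Wellness: $5,350; Upper Mentoring: $18,975; Winslow Advocacy: $9,175; North Transit: $12,225; Ashcroft Literacy: $5,100

First tranche $19,650 split equally: $3,275 each.
Remainder $36,650 by residents (total 8,980): Granite Workforce 2,207.98 → $2,200; Redwood Wellness 2,081.46 → $2,075; Upper Mentoring 15,700.73 → $15,700; Winslow Advocacy 5,901.55 → $5,900; North Transit 8,942.11 → $8,950; Ashcroft Literacy 1,816.17 → $1,825.
Totals: Granite Workforce $3,275 + $2,200 = $5,475; Redwood Wellness $3,275 + $2,075 = $5,350; Upper Mentoring $3,275 + $15,700 = $18,975; Winslow Advocacy $3,275 + $5,900 = $9,175; North Transit $3,275 + $8,950 = $12,225; Ashcroft Literacy $3,275 + $1,825 = $5,100.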